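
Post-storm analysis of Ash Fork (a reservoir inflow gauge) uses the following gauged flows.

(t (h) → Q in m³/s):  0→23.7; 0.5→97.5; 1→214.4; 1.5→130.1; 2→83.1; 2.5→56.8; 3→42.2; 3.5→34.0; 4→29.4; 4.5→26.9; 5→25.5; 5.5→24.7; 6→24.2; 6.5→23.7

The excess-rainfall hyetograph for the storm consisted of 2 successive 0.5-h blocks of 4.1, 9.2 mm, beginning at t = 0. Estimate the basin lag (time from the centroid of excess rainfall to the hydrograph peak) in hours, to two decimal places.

Centroid of excess rainfall: t_c = Σ P_i·t̄_i / ΣP_i = 0.5959 h (block centres at 0.25, 0.75 h).
Hydrograph peak occurs at t = 1 h, so basin lag t_L = 1 − 0.5959 = 0.40 h.

t_L ≈ 0.40 h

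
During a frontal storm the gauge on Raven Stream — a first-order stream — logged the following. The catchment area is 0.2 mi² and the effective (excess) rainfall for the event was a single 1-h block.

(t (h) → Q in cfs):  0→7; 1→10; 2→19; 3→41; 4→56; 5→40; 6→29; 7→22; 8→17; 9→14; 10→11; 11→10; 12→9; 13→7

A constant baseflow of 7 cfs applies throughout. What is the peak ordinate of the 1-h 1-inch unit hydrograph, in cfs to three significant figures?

Direct runoff: 0.0, 3.0, 12.0, 34.0, 49.0, 33.0, 22.0, 15.0, 10.0, 7.0, 4.0, 3.0, 2.0, 0.0 cfs; ΣQ_DR = 194.0 cfs, peak = 49.0 cfs.
Runoff depth d = ΣQ_DR·Δt / A = 194.0 × 3600 / (0.2 mi²) = 1.503 in.
The 1-inch UH is the DRH scaled by (1 in)/d, so U_p = 49.0 × 1/1.503 = 32.6 cfs.

U_p ≈ 32.6 cfs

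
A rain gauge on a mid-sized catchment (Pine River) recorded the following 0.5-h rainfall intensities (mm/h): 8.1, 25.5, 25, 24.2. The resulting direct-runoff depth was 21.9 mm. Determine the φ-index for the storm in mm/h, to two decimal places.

φ ≈ 10.30 mm/h

Only the 3 blocks with intensity above φ contribute runoff: 25.5, 25, 24.2 mm/h.
Σ(I−φ)·Δt = d  ⇒  (25.5+25+24.2 − 3φ)·0.5 = 21.9
φ = (74.70 − 21.9/0.5) / 3 = 10.30 mm/h.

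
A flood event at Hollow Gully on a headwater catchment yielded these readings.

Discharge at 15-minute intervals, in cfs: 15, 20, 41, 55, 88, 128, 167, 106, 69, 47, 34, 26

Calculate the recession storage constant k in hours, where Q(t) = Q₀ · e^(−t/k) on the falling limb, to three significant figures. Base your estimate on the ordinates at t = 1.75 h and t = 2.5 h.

k ≈ 0.660 h

On the falling limb, Q drops from 106 to 34 cfs between t = 1.75 h and t = 2.5 h (Δt = 0.75 h).
k = −Δt / ln(Q₂/Q₁) = −0.75 / ln(34/106) = 0.660 h.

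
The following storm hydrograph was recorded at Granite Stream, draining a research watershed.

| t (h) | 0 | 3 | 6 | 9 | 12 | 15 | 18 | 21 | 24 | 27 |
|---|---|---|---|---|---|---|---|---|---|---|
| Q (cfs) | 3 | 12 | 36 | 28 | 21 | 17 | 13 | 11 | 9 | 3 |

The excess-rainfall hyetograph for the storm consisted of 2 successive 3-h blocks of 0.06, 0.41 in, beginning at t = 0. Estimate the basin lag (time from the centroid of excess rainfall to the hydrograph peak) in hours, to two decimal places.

Centroid of excess rainfall: t_c = Σ P_i·t̄_i / ΣP_i = 4.1170 h (block centres at 1.5, 4.5 h).
Hydrograph peak occurs at t = 6 h, so basin lag t_L = 6 − 4.1170 = 1.88 h.

t_L ≈ 1.88 h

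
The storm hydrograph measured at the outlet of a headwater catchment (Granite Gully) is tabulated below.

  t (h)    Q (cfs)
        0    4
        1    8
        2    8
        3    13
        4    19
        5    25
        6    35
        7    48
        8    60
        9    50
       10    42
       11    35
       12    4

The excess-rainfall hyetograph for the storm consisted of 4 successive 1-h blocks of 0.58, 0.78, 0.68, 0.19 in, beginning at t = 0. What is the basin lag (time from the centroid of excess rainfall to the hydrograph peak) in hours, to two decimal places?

t_L ≈ 6.28 h

Centroid of excess rainfall: t_c = Σ P_i·t̄_i / ΣP_i = 1.7152 h (block centres at 0.5, 1.5, 2.5, 3.5 h).
Hydrograph peak occurs at t = 8 h, so basin lag t_L = 8 − 1.7152 = 6.28 h.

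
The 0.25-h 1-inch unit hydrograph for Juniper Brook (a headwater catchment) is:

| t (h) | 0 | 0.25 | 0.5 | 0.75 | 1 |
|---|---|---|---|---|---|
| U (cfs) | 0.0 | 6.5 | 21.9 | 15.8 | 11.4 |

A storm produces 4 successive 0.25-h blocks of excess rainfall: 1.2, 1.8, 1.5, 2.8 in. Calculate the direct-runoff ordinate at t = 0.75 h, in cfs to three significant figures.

Q ≈ 68.1 cfs

By discrete convolution, Q_j = Σ (P_i / 1 in) · U_{j−i}.
At t = 0.75 h (j=3): Q = (1.2/1)·15.8 + (1.8/1)·21.9 + (1.5/1)·6.5 + (2.8/1)·0.0 = 68.1 cfs.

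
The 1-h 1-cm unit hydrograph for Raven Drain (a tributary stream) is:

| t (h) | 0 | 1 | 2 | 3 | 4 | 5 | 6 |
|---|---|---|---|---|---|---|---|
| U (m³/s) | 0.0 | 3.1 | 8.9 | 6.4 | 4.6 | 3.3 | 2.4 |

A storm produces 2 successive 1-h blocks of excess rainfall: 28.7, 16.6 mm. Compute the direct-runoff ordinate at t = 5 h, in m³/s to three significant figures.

Q ≈ 17.1 m³/s

By discrete convolution, Q_j = Σ (P_i / 10 mm) · U_{j−i}.
At t = 5 h (j=5): Q = (28.7/10)·3.3 + (16.6/10)·4.6 = 17.1 m³/s.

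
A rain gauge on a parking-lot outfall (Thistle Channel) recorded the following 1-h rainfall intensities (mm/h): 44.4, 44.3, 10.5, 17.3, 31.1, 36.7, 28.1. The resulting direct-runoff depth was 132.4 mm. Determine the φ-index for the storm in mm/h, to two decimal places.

Only the 6 blocks with intensity above φ contribute runoff: 44.4, 44.3, 17.3, 31.1, 36.7, 28.1 mm/h.
Σ(I−φ)·Δt = d  ⇒  (44.4+44.3+17.3+31.1+36.7+28.1 − 6φ)·1 = 132.4
φ = (201.9 − 132.4/1) / 6 = 11.58 mm/h.

φ ≈ 11.58 mm/h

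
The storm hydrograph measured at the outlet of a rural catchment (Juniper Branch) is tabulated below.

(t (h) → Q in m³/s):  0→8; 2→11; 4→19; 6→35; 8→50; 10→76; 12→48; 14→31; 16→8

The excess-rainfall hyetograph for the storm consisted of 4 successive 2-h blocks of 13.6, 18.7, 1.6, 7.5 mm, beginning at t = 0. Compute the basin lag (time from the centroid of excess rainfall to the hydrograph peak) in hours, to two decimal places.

Centroid of excess rainfall: t_c = Σ P_i·t̄_i / ΣP_i = 3.1449 h (block centres at 1, 3, 5, 7 h).
Hydrograph peak occurs at t = 10 h, so basin lag t_L = 10 − 3.1449 = 6.86 h.

t_L ≈ 6.86 h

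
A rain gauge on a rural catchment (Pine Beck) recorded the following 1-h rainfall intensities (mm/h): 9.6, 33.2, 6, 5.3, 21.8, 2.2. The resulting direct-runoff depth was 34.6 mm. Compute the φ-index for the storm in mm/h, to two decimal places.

φ ≈ 10.20 mm/h

Only the 2 blocks with intensity above φ contribute runoff: 33.2, 21.8 mm/h.
Σ(I−φ)·Δt = d  ⇒  (33.2+21.8 − 2φ)·1 = 34.6
φ = (55.00 − 34.6/1) / 2 = 10.20 mm/h.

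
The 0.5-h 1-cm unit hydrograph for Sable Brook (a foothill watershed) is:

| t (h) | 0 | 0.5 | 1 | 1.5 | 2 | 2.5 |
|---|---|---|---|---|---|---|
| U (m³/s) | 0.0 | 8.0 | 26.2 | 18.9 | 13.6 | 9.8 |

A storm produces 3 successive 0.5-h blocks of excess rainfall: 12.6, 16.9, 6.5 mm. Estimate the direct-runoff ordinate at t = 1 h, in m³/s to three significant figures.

Q ≈ 46.5 m³/s

By discrete convolution, Q_j = Σ (P_i / 10 mm) · U_{j−i}.
At t = 1 h (j=2): Q = (12.6/10)·26.2 + (16.9/10)·8.0 + (6.5/10)·0.0 = 46.5 m³/s.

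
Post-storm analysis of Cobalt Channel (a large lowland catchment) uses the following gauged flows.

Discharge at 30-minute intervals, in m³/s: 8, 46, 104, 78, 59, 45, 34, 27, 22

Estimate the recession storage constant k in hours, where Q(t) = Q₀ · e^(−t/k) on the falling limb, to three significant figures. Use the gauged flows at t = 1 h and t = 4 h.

On the falling limb, Q drops from 104 to 22 m³/s between t = 1 h and t = 4 h (Δt = 3 h).
k = −Δt / ln(Q₂/Q₁) = −3 / ln(22/104) = 1.93 h.

k ≈ 1.93 h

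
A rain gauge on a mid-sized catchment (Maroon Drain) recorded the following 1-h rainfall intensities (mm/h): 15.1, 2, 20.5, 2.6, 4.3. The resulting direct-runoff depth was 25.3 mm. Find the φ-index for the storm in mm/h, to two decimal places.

φ ≈ 5.15 mm/h

Only the 2 blocks with intensity above φ contribute runoff: 15.1, 20.5 mm/h.
Σ(I−φ)·Δt = d  ⇒  (15.1+20.5 − 2φ)·1 = 25.3
φ = (35.60 − 25.3/1) / 2 = 5.15 mm/h.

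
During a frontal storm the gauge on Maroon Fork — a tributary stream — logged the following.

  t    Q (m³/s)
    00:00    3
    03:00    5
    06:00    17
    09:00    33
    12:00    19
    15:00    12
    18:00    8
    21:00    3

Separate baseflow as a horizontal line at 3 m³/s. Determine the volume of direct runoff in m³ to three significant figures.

V ≈ 8.21 × 10^5 m³

Direct-runoff ordinates (Q − Q_b): 0.0, 2.0, 14.0, 30.0, 16.0, 9.0, 5.0, 0.0 m³/s.
ΣQ_DR = 76.00 m³/s.
With Δt = 3 h = 10800 s, V = ΣQ_DR · Δt = 76.00 × 10800 = 8.21 × 10^5 m³.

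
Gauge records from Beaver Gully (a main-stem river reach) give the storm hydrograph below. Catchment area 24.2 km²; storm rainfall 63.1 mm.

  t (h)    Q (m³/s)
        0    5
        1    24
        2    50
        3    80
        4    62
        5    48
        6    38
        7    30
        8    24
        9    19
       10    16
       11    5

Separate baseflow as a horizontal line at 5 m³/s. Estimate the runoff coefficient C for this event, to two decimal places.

C ≈ 0.80

ΣQ_DR = 341.0 m³/s; V = ΣQ_DR·Δt = 1.228 × 10^6 m³.
Runoff depth d = V / A = 50.73 mm.
C = d / P = 50.73 / 63.1 = 0.80.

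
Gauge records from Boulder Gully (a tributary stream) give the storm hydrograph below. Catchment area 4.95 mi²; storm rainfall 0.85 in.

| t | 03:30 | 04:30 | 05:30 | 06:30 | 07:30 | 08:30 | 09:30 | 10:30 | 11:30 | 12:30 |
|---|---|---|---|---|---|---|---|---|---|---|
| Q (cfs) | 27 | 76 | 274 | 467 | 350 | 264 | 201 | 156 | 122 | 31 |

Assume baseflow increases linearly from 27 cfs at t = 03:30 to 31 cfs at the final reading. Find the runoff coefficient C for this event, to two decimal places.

ΣQ_DR = 1678 cfs; V = ΣQ_DR·Δt = 6.041 × 10^6 ft³.
Runoff depth d = V / A = 0.5253 in.
C = d / P = 0.5253 / 0.85 = 0.62.

C ≈ 0.62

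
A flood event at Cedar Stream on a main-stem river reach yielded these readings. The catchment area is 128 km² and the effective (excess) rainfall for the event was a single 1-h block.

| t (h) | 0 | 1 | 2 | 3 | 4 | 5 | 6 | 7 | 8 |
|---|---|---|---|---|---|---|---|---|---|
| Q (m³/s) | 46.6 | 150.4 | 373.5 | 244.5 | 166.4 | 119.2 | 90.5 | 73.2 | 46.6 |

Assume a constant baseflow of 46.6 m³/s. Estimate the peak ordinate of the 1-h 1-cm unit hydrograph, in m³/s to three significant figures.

U_p ≈ 130 m³/s

Direct runoff: 0.0, 103.8, 326.9, 197.9, 119.8, 72.6, 43.9, 26.6, 0.0 m³/s; ΣQ_DR = 891.5 m³/s, peak = 326.9 m³/s.
Runoff depth d = ΣQ_DR·Δt / A = 891.5 × 3600 / (128 km²) = 25.07 mm.
The 1-cm UH is the DRH scaled by (10 mm)/d, so U_p = 326.9 × 10/25.07 = 130 m³/s.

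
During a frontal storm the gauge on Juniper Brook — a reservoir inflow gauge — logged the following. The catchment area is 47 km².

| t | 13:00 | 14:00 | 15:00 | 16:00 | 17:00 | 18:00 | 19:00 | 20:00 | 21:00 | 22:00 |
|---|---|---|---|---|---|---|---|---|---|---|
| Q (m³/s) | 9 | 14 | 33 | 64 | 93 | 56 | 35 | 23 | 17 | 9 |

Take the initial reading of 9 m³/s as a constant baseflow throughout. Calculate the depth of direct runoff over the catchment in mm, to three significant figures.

d ≈ 20.1 mm

Direct runoff: 0.0, 5.0, 24.0, 55.0, 84.0, 47.0, 26.0, 14.0, 8.0, 0.0 m³/s; ΣQ_DR = 263.0 m³/s.
V = ΣQ_DR · Δt = 263.0 × 3600 s = 9.468 × 10^5 m³.
Over A = 47 km², depth = V / A = 20.1 mm.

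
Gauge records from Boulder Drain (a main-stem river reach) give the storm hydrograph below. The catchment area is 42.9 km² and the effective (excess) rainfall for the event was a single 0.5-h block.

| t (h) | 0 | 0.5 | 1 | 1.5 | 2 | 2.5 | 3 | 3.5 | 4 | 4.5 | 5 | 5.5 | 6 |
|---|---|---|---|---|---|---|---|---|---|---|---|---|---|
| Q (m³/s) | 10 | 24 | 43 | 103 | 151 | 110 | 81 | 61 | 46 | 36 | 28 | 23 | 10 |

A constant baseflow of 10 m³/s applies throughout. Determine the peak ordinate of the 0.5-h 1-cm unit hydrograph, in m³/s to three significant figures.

U_p ≈ 56.4 m³/s

Direct runoff: 0.0, 14.0, 33.0, 93.0, 141.0, 100.0, 71.0, 51.0, 36.0, 26.0, 18.0, 13.0, 0.0 m³/s; ΣQ_DR = 596.0 m³/s, peak = 141.0 m³/s.
Runoff depth d = ΣQ_DR·Δt / A = 596.0 × 1800 / (42.9 km²) = 25.01 mm.
The 1-cm UH is the DRH scaled by (10 mm)/d, so U_p = 141.0 × 10/25.01 = 56.4 m³/s.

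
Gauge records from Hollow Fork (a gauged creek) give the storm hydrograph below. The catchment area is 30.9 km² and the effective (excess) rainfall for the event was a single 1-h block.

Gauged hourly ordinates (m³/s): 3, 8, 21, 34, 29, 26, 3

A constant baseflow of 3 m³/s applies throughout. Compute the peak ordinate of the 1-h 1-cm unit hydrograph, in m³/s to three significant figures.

U_p ≈ 25.8 m³/s

Direct runoff: 0.0, 5.0, 18.0, 31.0, 26.0, 23.0, 0.0 m³/s; ΣQ_DR = 103.0 m³/s, peak = 31.0 m³/s.
Runoff depth d = ΣQ_DR·Δt / A = 103.0 × 3600 / (30.9 km²) = 12.00 mm.
The 1-cm UH is the DRH scaled by (10 mm)/d, so U_p = 31.0 × 10/12.00 = 25.8 m³/s.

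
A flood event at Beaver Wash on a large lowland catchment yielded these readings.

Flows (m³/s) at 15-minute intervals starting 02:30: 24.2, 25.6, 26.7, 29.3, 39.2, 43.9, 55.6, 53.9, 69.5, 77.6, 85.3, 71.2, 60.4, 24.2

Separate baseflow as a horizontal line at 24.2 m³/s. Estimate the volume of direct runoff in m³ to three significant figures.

Direct-runoff ordinates (Q − Q_b): 0.0, 1.4, 2.5, 5.1, 15.0, 19.7, 31.4, 29.7, 45.3, 53.4, 61.1, 47.0, 36.2, 0.0 m³/s.
ΣQ_DR = 347.8 m³/s.
With Δt = 0.25 h = 900 s, V = ΣQ_DR · Δt = 347.8 × 900 = 3.13 × 10^5 m³.

V ≈ 3.13 × 10^5 m³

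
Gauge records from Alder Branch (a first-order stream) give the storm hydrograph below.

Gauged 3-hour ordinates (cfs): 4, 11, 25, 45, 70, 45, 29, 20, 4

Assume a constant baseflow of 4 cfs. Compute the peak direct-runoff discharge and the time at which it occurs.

Subtracting baseflow gives direct-runoff ordinates: 0.0, 7.0, 21.0, 41.0, 66.0, 41.0, 25.0, 16.0, 0.0 cfs.
The maximum is 66.0 cfs, occurring at the reading for t = 12 h.

Q_p = 66.0 cfs at t = 12 h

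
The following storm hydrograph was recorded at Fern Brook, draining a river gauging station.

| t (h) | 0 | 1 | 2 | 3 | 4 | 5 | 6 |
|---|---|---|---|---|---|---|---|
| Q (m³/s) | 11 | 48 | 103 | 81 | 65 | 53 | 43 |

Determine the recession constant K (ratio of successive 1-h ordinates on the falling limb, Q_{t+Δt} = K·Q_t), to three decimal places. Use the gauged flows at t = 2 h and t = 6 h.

Using the recession-limb readings at t = 2 h and t = 6 h: Q falls from 103 to 43 m³/s over 4 intervals.
K = (Q₂/Q₁)^(1/4) = (43/103)^(1/4) = 0.804.

K ≈ 0.804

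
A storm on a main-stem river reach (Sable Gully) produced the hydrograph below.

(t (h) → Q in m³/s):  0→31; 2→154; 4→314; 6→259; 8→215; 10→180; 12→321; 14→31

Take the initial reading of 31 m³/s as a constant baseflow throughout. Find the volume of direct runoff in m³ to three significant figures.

Direct-runoff ordinates (Q − Q_b): 0.0, 123.0, 283.0, 228.0, 184.0, 149.0, 290.0, 0.0 m³/s.
ΣQ_DR = 1257 m³/s.
With Δt = 2 h = 7200 s, V = ΣQ_DR · Δt = 1257 × 7200 = 9.05 × 10^6 m³.

V ≈ 9.05 × 10^6 m³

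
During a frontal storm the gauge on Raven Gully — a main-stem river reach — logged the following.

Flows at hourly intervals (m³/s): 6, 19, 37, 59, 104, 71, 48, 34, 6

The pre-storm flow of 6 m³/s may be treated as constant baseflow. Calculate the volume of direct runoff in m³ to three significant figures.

Direct-runoff ordinates (Q − Q_b): 0.0, 13.0, 31.0, 53.0, 98.0, 65.0, 42.0, 28.0, 0.0 m³/s.
ΣQ_DR = 330.0 m³/s.
With Δt = 1 h = 3600 s, V = ΣQ_DR · Δt = 330.0 × 3600 = 1.19 × 10^6 m³.

V ≈ 1.19 × 10^6 m³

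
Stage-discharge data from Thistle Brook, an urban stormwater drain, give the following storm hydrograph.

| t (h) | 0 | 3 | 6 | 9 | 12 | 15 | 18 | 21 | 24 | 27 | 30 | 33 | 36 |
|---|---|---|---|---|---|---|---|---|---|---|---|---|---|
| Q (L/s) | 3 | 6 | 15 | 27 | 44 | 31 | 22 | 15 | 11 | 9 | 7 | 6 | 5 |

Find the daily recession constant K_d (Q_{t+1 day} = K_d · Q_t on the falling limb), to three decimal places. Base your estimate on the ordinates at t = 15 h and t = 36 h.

K_d ≈ 0.124

Between t = 15 h and t = 36 h the flow falls from 31 to 5 L/s over 7×3 h = 21 h.
Per-interval ratio K = (5/31)^(1/7) = 0.7706; K_d = K^(24/3) = 0.124.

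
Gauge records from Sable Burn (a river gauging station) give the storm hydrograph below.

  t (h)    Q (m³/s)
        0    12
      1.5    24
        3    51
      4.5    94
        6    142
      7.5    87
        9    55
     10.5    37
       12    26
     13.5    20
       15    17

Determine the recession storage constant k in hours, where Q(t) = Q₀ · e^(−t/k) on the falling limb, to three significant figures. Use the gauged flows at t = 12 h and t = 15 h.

On the falling limb, Q drops from 26 to 17 m³/s between t = 12 h and t = 15 h (Δt = 3 h).
k = −Δt / ln(Q₂/Q₁) = −3 / ln(17/26) = 7.06 h.

k ≈ 7.06 h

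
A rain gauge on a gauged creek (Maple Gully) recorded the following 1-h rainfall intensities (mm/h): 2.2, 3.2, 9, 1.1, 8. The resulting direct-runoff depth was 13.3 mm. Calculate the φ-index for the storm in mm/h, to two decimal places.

Only the 3 blocks with intensity above φ contribute runoff: 3.2, 9, 8 mm/h.
Σ(I−φ)·Δt = d  ⇒  (3.2+9+8 − 3φ)·1 = 13.3
φ = (20.20 − 13.3/1) / 3 = 2.30 mm/h.

φ ≈ 2.30 mm/h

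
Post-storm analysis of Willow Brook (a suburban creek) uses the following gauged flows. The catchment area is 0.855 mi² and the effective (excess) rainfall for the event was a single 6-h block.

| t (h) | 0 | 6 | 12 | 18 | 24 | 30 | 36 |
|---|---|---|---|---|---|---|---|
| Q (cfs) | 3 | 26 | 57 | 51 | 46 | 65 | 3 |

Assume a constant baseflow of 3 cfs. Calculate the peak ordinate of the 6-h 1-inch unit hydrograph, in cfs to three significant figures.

U_p ≈ 24.8 cfs

Direct runoff: 0.0, 23.0, 54.0, 48.0, 43.0, 62.0, 0.0 cfs; ΣQ_DR = 230.0 cfs, peak = 62.0 cfs.
Runoff depth d = ΣQ_DR·Δt / A = 230.0 × 21600 / (0.855 mi²) = 2.501 in.
The 1-inch UH is the DRH scaled by (1 in)/d, so U_p = 62.0 × 1/2.501 = 24.8 cfs.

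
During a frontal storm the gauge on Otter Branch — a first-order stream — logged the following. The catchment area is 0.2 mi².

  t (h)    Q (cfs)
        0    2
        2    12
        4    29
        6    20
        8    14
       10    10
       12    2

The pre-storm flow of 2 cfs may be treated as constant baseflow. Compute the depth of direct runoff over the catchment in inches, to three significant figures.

Direct runoff: 0.0, 10.0, 27.0, 18.0, 12.0, 8.0, 0.0 cfs; ΣQ_DR = 75.00 cfs.
V = ΣQ_DR · Δt = 75.00 × 7200 s = 5.400 × 10^5 ft³.
Over A = 0.2 mi², depth = V / A = 1.16 in.

d ≈ 1.16 in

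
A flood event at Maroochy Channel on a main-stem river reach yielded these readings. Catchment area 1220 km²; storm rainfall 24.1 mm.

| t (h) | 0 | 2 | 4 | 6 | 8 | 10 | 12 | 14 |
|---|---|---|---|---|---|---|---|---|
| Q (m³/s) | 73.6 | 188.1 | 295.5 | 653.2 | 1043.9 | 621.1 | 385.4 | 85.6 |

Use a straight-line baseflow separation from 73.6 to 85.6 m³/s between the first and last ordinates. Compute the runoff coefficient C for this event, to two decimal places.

C ≈ 0.66

ΣQ_DR = 2710 m³/s; V = ΣQ_DR·Δt = 1.951 × 10^7 m³.
Runoff depth d = V / A = 15.99 mm.
C = d / P = 15.99 / 24.1 = 0.66.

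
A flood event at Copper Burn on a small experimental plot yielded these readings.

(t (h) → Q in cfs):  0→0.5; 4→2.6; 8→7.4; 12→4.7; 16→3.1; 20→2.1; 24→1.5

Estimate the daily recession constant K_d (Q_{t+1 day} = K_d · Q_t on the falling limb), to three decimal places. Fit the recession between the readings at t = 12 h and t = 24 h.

Between t = 12 h and t = 24 h the flow falls from 4.7 to 1.5 cfs over 3×4 h = 12 h.
Per-interval ratio K = (1.5/4.7)^(1/3) = 0.6834; K_d = K^(24/4) = 0.102.

K_d ≈ 0.102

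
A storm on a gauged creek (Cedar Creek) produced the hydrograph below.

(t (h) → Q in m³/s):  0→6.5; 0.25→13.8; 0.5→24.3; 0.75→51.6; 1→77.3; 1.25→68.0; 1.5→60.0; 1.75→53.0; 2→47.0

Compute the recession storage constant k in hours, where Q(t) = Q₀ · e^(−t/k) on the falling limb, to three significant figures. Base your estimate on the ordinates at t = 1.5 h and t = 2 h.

On the falling limb, Q drops from 60.0 to 47.0 m³/s between t = 1.5 h and t = 2 h (Δt = 0.5 h).
k = −Δt / ln(Q₂/Q₁) = −0.5 / ln(47.0/60.0) = 2.05 h.

k ≈ 2.05 h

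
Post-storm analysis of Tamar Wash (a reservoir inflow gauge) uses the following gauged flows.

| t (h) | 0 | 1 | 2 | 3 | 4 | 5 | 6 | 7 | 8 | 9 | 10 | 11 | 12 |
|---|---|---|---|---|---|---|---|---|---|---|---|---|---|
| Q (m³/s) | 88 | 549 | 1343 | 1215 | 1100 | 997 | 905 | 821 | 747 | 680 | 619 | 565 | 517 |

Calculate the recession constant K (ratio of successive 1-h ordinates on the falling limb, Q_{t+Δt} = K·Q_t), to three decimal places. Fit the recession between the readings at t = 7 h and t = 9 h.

K ≈ 0.910

Using the recession-limb readings at t = 7 h and t = 9 h: Q falls from 821 to 680 m³/s over 2 intervals.
K = (Q₂/Q₁)^(1/2) = (680/821)^(1/2) = 0.910.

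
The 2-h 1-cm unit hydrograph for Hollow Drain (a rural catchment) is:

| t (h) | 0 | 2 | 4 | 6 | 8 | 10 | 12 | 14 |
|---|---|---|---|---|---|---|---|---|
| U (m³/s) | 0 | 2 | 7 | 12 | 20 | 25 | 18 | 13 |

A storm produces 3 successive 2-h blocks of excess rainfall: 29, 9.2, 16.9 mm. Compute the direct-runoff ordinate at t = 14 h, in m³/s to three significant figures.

By discrete convolution, Q_j = Σ (P_i / 10 mm) · U_{j−i}.
At t = 14 h (j=7): Q = (29/10)·13 + (9.2/10)·18 + (16.9/10)·25 = 96.5 m³/s.

Q ≈ 96.5 m³/s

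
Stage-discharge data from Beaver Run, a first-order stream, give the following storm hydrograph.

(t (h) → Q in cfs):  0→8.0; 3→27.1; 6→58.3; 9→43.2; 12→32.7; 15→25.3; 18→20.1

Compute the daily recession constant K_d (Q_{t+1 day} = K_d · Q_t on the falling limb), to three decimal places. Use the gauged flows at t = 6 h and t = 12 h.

K_d ≈ 0.099

Between t = 6 h and t = 12 h the flow falls from 58.3 to 32.7 cfs over 2×3 h = 6 h.
Per-interval ratio K = (32.7/58.3)^(1/2) = 0.7489; K_d = K^(24/3) = 0.099.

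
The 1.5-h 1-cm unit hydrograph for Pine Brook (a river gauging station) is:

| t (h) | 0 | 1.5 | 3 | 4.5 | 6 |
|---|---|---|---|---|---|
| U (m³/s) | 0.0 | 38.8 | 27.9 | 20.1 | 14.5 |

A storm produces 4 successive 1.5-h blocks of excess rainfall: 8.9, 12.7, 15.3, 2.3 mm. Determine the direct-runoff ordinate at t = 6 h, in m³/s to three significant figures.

By discrete convolution, Q_j = Σ (P_i / 10 mm) · U_{j−i}.
At t = 6 h (j=4): Q = (8.9/10)·14.5 + (12.7/10)·20.1 + (15.3/10)·27.9 + (2.3/10)·38.8 = 90.0 m³/s.

Q ≈ 90.0 m³/s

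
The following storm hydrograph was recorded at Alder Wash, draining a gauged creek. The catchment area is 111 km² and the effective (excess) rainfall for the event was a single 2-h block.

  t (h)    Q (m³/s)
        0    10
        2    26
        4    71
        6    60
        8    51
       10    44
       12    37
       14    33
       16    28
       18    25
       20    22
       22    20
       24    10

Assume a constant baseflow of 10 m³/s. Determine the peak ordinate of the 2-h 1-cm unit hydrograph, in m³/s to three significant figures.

U_p ≈ 30.6 m³/s

Direct runoff: 0.0, 16.0, 61.0, 50.0, 41.0, 34.0, 27.0, 23.0, 18.0, 15.0, 12.0, 10.0, 0.0 m³/s; ΣQ_DR = 307.0 m³/s, peak = 61.0 m³/s.
Runoff depth d = ΣQ_DR·Δt / A = 307.0 × 7200 / (111 km²) = 19.91 mm.
The 1-cm UH is the DRH scaled by (10 mm)/d, so U_p = 61.0 × 10/19.91 = 30.6 m³/s.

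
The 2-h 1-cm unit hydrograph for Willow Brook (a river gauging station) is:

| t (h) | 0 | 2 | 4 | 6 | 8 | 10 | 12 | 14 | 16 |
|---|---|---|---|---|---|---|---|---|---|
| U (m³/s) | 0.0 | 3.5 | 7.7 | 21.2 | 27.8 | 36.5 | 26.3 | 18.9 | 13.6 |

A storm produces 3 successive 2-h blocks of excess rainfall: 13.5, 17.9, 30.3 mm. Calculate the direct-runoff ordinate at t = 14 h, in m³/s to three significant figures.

Q ≈ 183 m³/s

By discrete convolution, Q_j = Σ (P_i / 10 mm) · U_{j−i}.
At t = 14 h (j=7): Q = (13.5/10)·18.9 + (17.9/10)·26.3 + (30.3/10)·36.5 = 183 m³/s.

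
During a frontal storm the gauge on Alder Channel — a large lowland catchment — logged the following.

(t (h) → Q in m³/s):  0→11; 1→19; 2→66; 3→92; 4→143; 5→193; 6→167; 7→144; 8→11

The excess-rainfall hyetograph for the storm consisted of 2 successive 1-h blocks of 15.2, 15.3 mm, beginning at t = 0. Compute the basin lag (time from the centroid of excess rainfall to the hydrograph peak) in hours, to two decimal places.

Centroid of excess rainfall: t_c = Σ P_i·t̄_i / ΣP_i = 1.0016 h (block centres at 0.5, 1.5 h).
Hydrograph peak occurs at t = 5 h, so basin lag t_L = 5 − 1.0016 = 4.00 h.

t_L ≈ 4.00 h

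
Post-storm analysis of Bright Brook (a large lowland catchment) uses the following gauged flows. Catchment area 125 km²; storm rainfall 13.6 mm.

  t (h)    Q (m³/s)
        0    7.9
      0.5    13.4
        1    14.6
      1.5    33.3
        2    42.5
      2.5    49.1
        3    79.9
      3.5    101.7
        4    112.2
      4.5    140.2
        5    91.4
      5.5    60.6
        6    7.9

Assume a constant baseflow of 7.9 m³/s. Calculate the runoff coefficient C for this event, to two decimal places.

ΣQ_DR = 652.0 m³/s; V = ΣQ_DR·Δt = 1.174 × 10^6 m³.
Runoff depth d = V / A = 9.389 mm.
C = d / P = 9.389 / 13.6 = 0.69.

C ≈ 0.69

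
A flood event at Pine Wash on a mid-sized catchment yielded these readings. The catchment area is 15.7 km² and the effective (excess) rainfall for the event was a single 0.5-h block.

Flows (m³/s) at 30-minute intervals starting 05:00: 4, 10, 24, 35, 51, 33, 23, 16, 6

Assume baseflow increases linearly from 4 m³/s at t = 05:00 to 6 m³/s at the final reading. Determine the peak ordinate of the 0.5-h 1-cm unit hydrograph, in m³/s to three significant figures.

U_p ≈ 25.6 m³/s

Direct runoff: 0.00, 5.75, 19.50, 30.25, 46.00, 27.75, 17.50, 10.25, 0.00 m³/s; ΣQ_DR = 157.0 m³/s, peak = 46.00 m³/s.
Runoff depth d = ΣQ_DR·Δt / A = 157.0 × 1800 / (15.7 km²) = 18.00 mm.
The 1-cm UH is the DRH scaled by (10 mm)/d, so U_p = 46.00 × 10/18.00 = 25.6 m³/s.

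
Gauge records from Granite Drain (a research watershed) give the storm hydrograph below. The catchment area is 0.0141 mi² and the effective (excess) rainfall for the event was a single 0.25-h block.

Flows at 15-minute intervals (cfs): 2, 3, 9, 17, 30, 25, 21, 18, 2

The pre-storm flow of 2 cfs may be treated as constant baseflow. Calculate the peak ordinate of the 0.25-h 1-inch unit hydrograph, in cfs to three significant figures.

Direct runoff: 0.0, 1.0, 7.0, 15.0, 28.0, 23.0, 19.0, 16.0, 0.0 cfs; ΣQ_DR = 109.0 cfs, peak = 28.0 cfs.
Runoff depth d = ΣQ_DR·Δt / A = 109.0 × 900 / (0.0141 mi²) = 2.995 in.
The 1-inch UH is the DRH scaled by (1 in)/d, so U_p = 28.0 × 1/2.995 = 9.35 cfs.

U_p ≈ 9.35 cfs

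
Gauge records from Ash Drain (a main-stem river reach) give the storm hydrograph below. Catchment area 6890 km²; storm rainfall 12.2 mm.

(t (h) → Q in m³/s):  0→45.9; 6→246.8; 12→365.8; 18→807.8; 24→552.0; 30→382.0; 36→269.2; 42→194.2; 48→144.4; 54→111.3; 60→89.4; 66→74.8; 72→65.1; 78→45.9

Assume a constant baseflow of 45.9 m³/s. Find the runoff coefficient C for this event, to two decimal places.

ΣQ_DR = 2752 m³/s; V = ΣQ_DR·Δt = 5.944 × 10^7 m³.
Runoff depth d = V / A = 8.627 mm.
C = d / P = 8.627 / 12.2 = 0.71.

C ≈ 0.71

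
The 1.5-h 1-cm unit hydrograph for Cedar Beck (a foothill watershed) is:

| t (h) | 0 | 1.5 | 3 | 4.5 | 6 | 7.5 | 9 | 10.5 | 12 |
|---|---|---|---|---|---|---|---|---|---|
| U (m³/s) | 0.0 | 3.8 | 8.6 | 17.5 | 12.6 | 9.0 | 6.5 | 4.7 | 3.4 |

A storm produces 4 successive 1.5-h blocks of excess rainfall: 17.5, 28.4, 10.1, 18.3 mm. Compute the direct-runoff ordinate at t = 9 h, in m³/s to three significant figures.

Q ≈ 81.7 m³/s

By discrete convolution, Q_j = Σ (P_i / 10 mm) · U_{j−i}.
At t = 9 h (j=6): Q = (17.5/10)·6.5 + (28.4/10)·9.0 + (10.1/10)·12.6 + (18.3/10)·17.5 = 81.7 m³/s.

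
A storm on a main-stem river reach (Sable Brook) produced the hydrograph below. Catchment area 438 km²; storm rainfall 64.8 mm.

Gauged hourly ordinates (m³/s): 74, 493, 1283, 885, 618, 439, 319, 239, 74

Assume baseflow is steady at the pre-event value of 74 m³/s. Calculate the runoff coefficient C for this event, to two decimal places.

C ≈ 0.48

ΣQ_DR = 3758 m³/s; V = ΣQ_DR·Δt = 1.353 × 10^7 m³.
Runoff depth d = V / A = 30.89 mm.
C = d / P = 30.89 / 64.8 = 0.48.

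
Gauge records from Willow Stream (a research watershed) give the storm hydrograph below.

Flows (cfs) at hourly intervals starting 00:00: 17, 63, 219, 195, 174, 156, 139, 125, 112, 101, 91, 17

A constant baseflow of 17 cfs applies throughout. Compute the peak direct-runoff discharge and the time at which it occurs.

Subtracting baseflow gives direct-runoff ordinates: 0.0, 46.0, 202.0, 178.0, 157.0, 139.0, 122.0, 108.0, 95.0, 84.0, 74.0, 0.0 cfs.
The maximum is 202.0 cfs, occurring at the reading for t = 02:00.

Q_p = 202.0 cfs at t = 02:00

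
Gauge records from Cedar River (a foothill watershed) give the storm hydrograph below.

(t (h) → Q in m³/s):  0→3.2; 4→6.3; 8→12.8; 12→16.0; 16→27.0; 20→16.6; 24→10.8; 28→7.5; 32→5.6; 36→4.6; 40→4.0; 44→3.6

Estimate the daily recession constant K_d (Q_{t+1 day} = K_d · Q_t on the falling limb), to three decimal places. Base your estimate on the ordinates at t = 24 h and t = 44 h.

K_d ≈ 0.268

Between t = 24 h and t = 44 h the flow falls from 10.8 to 3.6 m³/s over 5×4 h = 20 h.
Per-interval ratio K = (3.6/10.8)^(1/5) = 0.8027; K_d = K^(24/4) = 0.268.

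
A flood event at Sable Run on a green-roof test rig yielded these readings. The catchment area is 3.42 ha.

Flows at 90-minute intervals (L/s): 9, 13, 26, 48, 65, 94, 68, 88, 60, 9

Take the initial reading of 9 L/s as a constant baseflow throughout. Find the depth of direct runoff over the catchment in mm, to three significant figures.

d ≈ 61.6 mm

Direct runoff: 0.0, 4.0, 17.0, 39.0, 56.0, 85.0, 59.0, 79.0, 51.0, 0.0 L/s; ΣQ_DR = 390.0 L/s.
V = ΣQ_DR · Δt = 390.0 × 5400 s = 2.106 × 10^6 L.
Over A = 3.42 ha, depth = V / A = 61.6 mm.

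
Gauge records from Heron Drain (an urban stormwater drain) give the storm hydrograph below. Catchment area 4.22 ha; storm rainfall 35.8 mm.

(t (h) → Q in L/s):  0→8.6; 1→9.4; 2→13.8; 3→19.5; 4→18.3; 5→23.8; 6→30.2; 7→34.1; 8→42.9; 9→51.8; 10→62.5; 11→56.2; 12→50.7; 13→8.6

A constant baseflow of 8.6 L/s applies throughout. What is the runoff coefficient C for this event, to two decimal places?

C ≈ 0.74

ΣQ_DR = 310.0 L/s; V = ΣQ_DR·Δt = 1.116 × 10^6 L.
Runoff depth d = V / A = 26.45 mm.
C = d / P = 26.45 / 35.8 = 0.74.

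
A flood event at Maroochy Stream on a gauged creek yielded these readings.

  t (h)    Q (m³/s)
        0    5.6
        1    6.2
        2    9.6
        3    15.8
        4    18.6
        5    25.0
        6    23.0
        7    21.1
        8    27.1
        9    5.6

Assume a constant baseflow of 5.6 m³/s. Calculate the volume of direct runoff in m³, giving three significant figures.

V ≈ 3.66 × 10^5 m³

Direct-runoff ordinates (Q − Q_b): 0.0, 0.6, 4.0, 10.2, 13.0, 19.4, 17.4, 15.5, 21.5, 0.0 m³/s.
ΣQ_DR = 101.6 m³/s.
With Δt = 1 h = 3600 s, V = ΣQ_DR · Δt = 101.6 × 3600 = 3.66 × 10^5 m³.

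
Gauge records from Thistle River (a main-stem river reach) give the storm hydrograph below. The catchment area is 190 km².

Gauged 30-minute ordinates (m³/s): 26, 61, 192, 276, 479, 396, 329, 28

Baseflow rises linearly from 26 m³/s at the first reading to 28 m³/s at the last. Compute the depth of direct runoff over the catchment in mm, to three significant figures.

d ≈ 14.9 mm

Direct runoff: 0.00, 34.71, 165.43, 249.14, 451.86, 368.57, 301.29, 0.00 m³/s; ΣQ_DR = 1571 m³/s.
V = ΣQ_DR · Δt = 1571 × 1800 s = 2.828 × 10^6 m³.
Over A = 190 km², depth = V / A = 14.9 mm.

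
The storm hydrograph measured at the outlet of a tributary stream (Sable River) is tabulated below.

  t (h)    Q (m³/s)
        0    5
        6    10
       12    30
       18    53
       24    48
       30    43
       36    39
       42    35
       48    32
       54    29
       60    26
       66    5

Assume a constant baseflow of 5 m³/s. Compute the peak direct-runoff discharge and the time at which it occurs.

Q_p = 48.0 m³/s at t = 18 h

Subtracting baseflow gives direct-runoff ordinates: 0.0, 5.0, 25.0, 48.0, 43.0, 38.0, 34.0, 30.0, 27.0, 24.0, 21.0, 0.0 m³/s.
The maximum is 48.0 m³/s, occurring at the reading for t = 18 h.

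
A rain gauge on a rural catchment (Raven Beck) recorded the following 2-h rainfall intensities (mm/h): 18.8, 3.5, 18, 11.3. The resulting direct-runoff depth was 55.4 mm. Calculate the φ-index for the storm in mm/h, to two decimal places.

φ ≈ 6.80 mm/h

Only the 3 blocks with intensity above φ contribute runoff: 18.8, 18, 11.3 mm/h.
Σ(I−φ)·Δt = d  ⇒  (18.8+18+11.3 − 3φ)·2 = 55.4
φ = (48.10 − 55.4/2) / 3 = 6.80 mm/h.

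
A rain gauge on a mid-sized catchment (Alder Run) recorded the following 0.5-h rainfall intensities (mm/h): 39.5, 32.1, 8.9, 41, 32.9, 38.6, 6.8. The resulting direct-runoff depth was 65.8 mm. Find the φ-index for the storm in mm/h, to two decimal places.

Only the 5 blocks with intensity above φ contribute runoff: 39.5, 32.1, 41, 32.9, 38.6 mm/h.
Σ(I−φ)·Δt = d  ⇒  (39.5+32.1+41+32.9+38.6 − 5φ)·0.5 = 65.8
φ = (184.1 − 65.8/0.5) / 5 = 10.50 mm/h.

φ ≈ 10.50 mm/h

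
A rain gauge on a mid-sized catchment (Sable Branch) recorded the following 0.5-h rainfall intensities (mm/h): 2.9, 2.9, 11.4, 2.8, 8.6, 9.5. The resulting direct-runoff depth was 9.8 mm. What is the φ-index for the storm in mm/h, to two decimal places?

Only the 3 blocks with intensity above φ contribute runoff: 11.4, 8.6, 9.5 mm/h.
Σ(I−φ)·Δt = d  ⇒  (11.4+8.6+9.5 − 3φ)·0.5 = 9.8
φ = (29.50 − 9.8/0.5) / 3 = 3.30 mm/h.

φ ≈ 3.30 mm/h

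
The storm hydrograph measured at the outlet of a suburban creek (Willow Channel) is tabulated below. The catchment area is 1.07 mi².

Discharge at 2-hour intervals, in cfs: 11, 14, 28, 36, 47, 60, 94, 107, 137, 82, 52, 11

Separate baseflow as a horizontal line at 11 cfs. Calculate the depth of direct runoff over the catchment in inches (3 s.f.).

d ≈ 1.58 in

Direct runoff: 0.0, 3.0, 17.0, 25.0, 36.0, 49.0, 83.0, 96.0, 126.0, 71.0, 41.0, 0.0 cfs; ΣQ_DR = 547.0 cfs.
V = ΣQ_DR · Δt = 547.0 × 7200 s = 3.938 × 10^6 ft³.
Over A = 1.07 mi², depth = V / A = 1.58 in.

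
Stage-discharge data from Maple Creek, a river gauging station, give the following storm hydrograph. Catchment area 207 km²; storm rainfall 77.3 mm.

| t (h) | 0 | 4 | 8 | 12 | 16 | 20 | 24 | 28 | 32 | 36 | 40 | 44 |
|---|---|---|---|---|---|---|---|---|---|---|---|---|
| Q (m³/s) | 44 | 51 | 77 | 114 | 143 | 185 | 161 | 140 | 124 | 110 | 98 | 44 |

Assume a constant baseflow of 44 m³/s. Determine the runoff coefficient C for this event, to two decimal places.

C ≈ 0.69

ΣQ_DR = 763.0 m³/s; V = ΣQ_DR·Δt = 1.099 × 10^7 m³.
Runoff depth d = V / A = 53.08 mm.
C = d / P = 53.08 / 77.3 = 0.69.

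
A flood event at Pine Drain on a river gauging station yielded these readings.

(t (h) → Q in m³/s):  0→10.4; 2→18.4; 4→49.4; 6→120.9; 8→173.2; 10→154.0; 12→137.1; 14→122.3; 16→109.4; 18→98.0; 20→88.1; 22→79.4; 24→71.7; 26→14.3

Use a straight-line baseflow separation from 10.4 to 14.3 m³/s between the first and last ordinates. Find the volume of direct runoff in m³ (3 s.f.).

V ≈ 7.73 × 10^6 m³

Direct-runoff ordinates (Q − Q_b): 0.00, 7.70, 38.40, 109.60, 161.60, 142.10, 124.90, 109.80, 96.60, 84.90, 74.70, 65.70, 57.70, 0.00 m³/s.
ΣQ_DR = 1074 m³/s.
With Δt = 2 h = 7200 s, V = ΣQ_DR · Δt = 1074 × 7200 = 7.73 × 10^6 m³.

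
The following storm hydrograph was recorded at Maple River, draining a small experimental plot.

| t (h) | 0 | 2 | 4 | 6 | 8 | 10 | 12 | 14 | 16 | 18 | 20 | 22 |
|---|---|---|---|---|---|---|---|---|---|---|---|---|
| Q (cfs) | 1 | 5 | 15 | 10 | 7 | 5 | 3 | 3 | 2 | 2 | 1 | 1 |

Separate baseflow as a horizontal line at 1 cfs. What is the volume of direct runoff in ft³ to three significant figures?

Direct-runoff ordinates (Q − Q_b): 0.0, 4.0, 14.0, 9.0, 6.0, 4.0, 2.0, 2.0, 1.0, 1.0, 0.0, 0.0 cfs.
ΣQ_DR = 43.00 cfs.
With Δt = 2 h = 7200 s, V = ΣQ_DR · Δt = 43.00 × 7200 = 3.10 × 10^5 ft³.

V ≈ 3.10 × 10^5 ft³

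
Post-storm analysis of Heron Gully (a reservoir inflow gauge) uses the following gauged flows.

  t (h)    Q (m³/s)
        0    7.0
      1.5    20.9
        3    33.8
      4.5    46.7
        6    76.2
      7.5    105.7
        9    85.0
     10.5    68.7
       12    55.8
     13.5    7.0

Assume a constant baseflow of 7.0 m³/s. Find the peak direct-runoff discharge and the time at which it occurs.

Q_p = 98.7 m³/s at t = 7.5 h

Subtracting baseflow gives direct-runoff ordinates: 0.0, 13.9, 26.8, 39.7, 69.2, 98.7, 78.0, 61.7, 48.8, 0.0 m³/s.
The maximum is 98.7 m³/s, occurring at the reading for t = 7.5 h.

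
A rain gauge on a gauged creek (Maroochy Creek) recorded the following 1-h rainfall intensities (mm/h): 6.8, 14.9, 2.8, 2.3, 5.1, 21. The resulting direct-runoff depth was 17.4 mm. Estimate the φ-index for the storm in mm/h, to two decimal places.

Only the 2 blocks with intensity above φ contribute runoff: 14.9, 21 mm/h.
Σ(I−φ)·Δt = d  ⇒  (14.9+21 − 2φ)·1 = 17.4
φ = (35.90 − 17.4/1) / 2 = 9.25 mm/h.

φ ≈ 9.25 mm/h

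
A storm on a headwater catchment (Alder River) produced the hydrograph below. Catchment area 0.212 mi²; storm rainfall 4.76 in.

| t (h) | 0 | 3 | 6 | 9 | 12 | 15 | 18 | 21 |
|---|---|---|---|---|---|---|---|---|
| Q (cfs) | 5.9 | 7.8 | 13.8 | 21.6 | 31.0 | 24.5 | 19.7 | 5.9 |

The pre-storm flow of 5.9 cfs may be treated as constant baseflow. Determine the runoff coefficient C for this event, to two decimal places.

ΣQ_DR = 83.00 cfs; V = ΣQ_DR·Δt = 8.964 × 10^5 ft³.
Runoff depth d = V / A = 1.820 in.
C = d / P = 1.820 / 4.76 = 0.38.

C ≈ 0.38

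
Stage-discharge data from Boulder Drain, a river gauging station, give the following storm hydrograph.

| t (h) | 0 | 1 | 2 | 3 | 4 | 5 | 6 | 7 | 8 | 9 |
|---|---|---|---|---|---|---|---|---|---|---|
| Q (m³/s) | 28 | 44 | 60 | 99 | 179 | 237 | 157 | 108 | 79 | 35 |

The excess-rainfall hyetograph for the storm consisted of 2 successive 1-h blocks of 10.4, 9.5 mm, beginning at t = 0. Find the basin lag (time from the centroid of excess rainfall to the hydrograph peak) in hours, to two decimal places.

Centroid of excess rainfall: t_c = Σ P_i·t̄_i / ΣP_i = 0.9774 h (block centres at 0.5, 1.5 h).
Hydrograph peak occurs at t = 5 h, so basin lag t_L = 5 − 0.9774 = 4.02 h.

t_L ≈ 4.02 h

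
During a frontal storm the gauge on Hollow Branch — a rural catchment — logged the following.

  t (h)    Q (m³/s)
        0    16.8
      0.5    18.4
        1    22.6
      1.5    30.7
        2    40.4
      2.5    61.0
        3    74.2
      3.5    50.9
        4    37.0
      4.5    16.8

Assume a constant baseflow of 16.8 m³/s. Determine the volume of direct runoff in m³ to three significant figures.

Direct-runoff ordinates (Q − Q_b): 0.0, 1.6, 5.8, 13.9, 23.6, 44.2, 57.4, 34.1, 20.2, 0.0 m³/s.
ΣQ_DR = 200.8 m³/s.
With Δt = 0.5 h = 1800 s, V = ΣQ_DR · Δt = 200.8 × 1800 = 3.61 × 10^5 m³.

V ≈ 3.61 × 10^5 m³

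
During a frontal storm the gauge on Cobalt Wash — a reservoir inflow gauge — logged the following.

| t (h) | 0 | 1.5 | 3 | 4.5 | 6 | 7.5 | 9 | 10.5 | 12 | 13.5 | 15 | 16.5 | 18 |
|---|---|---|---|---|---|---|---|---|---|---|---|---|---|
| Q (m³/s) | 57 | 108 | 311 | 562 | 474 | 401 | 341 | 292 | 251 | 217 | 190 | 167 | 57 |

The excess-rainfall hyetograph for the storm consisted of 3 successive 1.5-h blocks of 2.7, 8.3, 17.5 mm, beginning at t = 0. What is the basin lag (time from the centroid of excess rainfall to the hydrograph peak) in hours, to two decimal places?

t_L ≈ 1.47 h

Centroid of excess rainfall: t_c = Σ P_i·t̄_i / ΣP_i = 3.0289 h (block centres at 0.75, 2.25, 3.75 h).
Hydrograph peak occurs at t = 4.5 h, so basin lag t_L = 4.5 − 3.0289 = 1.47 h.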